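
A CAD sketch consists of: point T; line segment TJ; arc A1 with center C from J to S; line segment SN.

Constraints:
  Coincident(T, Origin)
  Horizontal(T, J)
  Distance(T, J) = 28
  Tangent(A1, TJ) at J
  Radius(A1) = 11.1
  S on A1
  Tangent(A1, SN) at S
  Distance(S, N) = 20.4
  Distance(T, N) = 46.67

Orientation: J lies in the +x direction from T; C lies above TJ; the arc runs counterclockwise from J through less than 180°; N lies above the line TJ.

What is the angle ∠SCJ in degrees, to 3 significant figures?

109°

Checks: |CS| = 11.10 ✓; ∠(CS, SN) = 90.00° ✓; |SN| = 20.40 ✓; |TN| = 46.67 ✓.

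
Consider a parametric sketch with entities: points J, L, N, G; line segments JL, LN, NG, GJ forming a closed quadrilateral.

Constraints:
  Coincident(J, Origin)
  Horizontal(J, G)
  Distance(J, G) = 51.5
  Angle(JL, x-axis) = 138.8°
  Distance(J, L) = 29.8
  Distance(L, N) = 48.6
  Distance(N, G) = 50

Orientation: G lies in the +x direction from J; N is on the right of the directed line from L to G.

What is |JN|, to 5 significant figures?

20.811

Checks: |LN| = 48.60 ✓; |NG| = 50.00 ✓.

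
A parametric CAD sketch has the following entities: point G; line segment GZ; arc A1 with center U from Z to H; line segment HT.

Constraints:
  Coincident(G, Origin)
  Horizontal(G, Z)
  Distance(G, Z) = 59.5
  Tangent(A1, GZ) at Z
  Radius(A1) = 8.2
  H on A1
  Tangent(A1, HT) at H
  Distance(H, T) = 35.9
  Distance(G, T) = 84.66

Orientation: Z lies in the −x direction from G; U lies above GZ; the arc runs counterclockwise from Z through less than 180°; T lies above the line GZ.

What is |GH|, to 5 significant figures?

54.326

G is at the origin; GZ is horizontal with |GZ| = 59.5 and Z on the −x side, so Z = (-59.500, 0.0000). The tangent condition forces UZ to be normal to GZ, so U = Z + (0, 8.2) = (-59.500, 8.2000). Since UH ⟂ HT (tangency), |UT| = √(8.2² + 35.9²) = 36.825 regardless of where H sits on A1. So T lies on both circle(G, 84.66) and circle(U, 36.825); the above-GZ intersection is T = (-73.315, 42.335). H is the foot of the tangent from T: H = (-52.775, 12.892).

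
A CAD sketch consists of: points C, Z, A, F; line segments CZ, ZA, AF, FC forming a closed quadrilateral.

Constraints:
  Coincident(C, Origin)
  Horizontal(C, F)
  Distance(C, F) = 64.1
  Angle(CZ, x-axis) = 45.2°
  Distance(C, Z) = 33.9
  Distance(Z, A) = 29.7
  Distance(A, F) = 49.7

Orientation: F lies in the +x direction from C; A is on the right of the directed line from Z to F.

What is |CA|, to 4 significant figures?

15.15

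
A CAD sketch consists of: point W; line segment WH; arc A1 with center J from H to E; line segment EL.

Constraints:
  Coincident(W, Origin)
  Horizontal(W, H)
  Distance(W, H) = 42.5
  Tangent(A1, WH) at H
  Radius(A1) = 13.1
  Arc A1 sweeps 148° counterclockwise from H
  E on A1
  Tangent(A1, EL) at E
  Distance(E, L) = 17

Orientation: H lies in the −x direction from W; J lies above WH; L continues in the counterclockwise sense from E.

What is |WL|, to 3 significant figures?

60.0

On A1, H sits at bearing -90° from J; a 148° counterclockwise sweep puts E at bearing 58°, so E = J + 13.1·(cos 58°, sin 58°) = (-35.6, 24.2). Tangency of A1 to EL means the radius JE is perpendicular to EL, so EL runs along (−sin 58°, cos 58°); with |EL| = 17.0, L = (-50.0, 33.2). Then |WL| = |L − W| = 60.0.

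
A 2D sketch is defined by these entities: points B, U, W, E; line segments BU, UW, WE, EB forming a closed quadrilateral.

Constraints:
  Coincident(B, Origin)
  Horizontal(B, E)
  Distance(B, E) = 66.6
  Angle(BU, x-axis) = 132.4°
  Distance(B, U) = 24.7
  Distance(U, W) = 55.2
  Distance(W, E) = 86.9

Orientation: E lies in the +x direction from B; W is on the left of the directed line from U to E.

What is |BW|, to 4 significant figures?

67.14

B is at the origin; BE is horizontal with |BE| = 66.6 and E in +x, so E = (66.6, 0). BU runs at 132.4° with |BU| = 24.7, so U = (-16.66, 18.24). W is determined by |UW| = 55.2 and |WE| = 86.9 together: it lies at the intersection of circle(U, 55.2) and circle(E, 86.9). With |UE| = 85.23, the foot of the radical line on UE is 16.19 from U and the perpendicular offset is √(55.2² − 16.19²) = 52.77. Taking the left-of-UE solution: W = (10.45, 66.33).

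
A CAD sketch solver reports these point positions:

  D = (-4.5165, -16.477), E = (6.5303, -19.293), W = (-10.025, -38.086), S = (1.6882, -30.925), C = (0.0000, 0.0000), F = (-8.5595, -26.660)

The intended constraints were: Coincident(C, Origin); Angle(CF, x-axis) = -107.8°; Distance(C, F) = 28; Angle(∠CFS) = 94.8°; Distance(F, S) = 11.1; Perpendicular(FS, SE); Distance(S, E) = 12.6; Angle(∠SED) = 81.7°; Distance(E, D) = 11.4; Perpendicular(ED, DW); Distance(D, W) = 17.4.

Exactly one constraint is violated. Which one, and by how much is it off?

Distance(D, W) = 17.4 — off by 4.90.

C = (0.00, 0.00) ✓; CF at -107.8° ✓; |CF| = 28.00 ✓; ∠CFS = 94.80° ✓; |FS| = 11.10 ✓; ∠(FS, SE) = 90.00° ✓; |SE| = 12.60 ✓; ∠SED = 81.70° ✓; |ED| = 11.40 ✓; ∠(ED, DW) = 90.00° ✓; |DW| = 22.30 ✗.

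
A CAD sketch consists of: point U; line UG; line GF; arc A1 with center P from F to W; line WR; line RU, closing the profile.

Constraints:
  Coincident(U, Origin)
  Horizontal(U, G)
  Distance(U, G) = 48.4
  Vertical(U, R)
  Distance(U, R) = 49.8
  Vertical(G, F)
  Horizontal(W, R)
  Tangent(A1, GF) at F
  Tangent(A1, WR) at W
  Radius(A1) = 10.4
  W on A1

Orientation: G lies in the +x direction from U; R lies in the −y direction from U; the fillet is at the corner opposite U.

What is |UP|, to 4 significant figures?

54.74

U is at the origin; UG is horizontal with |UG| = 48.4 and G on the +x side, so G = (48.40, 0.000). UR is vertical with |UR| = 49.8 and R on the −y side, so R = (0.000, -49.80). The virtual corner opposite U is at (48.40, -49.80). The tangent condition forces PF to be normal to GF and since A1 is tangent to WR there, PW ⟂ WR, with radius 10.4, so the center P sits 10.4 in from both sides at P = (38.00, -39.40). Then |UP| = |P − U| = 54.74.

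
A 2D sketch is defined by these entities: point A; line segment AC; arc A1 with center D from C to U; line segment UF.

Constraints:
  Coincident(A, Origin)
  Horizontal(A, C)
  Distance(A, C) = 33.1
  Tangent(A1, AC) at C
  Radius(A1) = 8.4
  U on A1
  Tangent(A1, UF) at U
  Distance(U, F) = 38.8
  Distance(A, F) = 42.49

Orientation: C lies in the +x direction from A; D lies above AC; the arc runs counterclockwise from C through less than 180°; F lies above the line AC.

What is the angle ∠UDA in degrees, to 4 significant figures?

147.6°

A is at the origin; AC is horizontal with |AC| = 33.1 and C on the +x side, so C = (33.10, 0.000). Tangency of A1 to AC means the radius DC is perpendicular to AC, so D = C + (0, 8.4) = (33.10, 8.400). Since DU ⟂ UF (tangency), |DF| = √(8.4² + 38.8²) = 39.70 regardless of where U sits on A1. So F lies on both circle(A, 42.49) and circle(D, 39.70); the above-AC intersection is F = (10.64, 41.14). U is the foot of the tangent from F: U = (38.86, 14.51).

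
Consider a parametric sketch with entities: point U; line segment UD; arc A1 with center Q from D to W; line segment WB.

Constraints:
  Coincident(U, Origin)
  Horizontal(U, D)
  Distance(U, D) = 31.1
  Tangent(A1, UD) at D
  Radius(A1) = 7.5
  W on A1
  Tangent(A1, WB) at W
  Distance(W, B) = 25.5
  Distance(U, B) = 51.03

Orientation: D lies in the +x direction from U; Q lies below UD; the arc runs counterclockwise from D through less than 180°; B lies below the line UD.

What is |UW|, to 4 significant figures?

27.47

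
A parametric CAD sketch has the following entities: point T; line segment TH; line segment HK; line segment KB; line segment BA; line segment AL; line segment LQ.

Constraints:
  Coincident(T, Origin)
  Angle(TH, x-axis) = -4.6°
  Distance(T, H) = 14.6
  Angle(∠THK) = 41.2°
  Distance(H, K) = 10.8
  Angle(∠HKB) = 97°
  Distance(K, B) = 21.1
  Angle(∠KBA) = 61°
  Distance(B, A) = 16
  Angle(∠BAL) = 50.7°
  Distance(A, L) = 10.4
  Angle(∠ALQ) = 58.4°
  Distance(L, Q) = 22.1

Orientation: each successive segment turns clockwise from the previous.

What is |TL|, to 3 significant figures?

3.34

T is at the origin; TH runs at -4.6° with length 14.6, so H = (14.6, -1.17). ∠THK = 41.2° gives HK at -143° from the x-axis; with |HK| = 10.8, K = (5.88, -7.61). ∠HKB = 97.0° gives KB at 134° from the x-axis; with |KB| = 21.1, B = (-8.67, 7.67). ∠KBA = 61.0° gives BA at 14.6° from the x-axis; with |BA| = 16.0, A = (6.81, 11.7). ∠BAL = 50.7° gives AL at -115° from the x-axis; with |AL| = 10.4, L = (2.47, 2.25). Then |TL| = |L − T| = 3.34.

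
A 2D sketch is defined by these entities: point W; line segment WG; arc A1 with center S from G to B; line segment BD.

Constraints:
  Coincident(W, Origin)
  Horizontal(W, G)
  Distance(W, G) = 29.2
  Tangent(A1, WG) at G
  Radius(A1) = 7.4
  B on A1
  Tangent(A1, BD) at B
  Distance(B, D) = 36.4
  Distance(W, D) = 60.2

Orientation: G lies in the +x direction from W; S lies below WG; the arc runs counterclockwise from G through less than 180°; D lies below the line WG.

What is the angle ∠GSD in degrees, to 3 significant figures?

158°

Checks: |WG| = 29.20 ✓; |SB| = 7.400 ✓; ∠(SB, BD) = 90.00° ✓; |BD| = 36.40 ✓; |WD| = 60.20 ✓.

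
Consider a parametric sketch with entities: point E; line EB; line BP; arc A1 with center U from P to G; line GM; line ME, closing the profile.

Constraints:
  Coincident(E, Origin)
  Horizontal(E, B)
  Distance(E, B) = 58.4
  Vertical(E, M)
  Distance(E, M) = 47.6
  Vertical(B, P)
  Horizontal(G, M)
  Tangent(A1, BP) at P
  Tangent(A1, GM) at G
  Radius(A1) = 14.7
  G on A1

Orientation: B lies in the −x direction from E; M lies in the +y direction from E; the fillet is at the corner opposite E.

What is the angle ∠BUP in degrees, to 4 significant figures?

65.92°

The virtual corner opposite E is at (-58.40, 47.60). The tangent condition forces UP to be normal to BP and A1 meets GM tangentially, so UG is at right angles to GM, with radius 14.7, so the center U sits 14.7 in from both sides at U = (-43.70, 32.90). That places the tangent points at P = (-58.40, 32.90) on BP and G = (-43.70, 47.60) on GM. Then cos ∠BUP = UB·UP / (|UB||UP|), giving 65.92°.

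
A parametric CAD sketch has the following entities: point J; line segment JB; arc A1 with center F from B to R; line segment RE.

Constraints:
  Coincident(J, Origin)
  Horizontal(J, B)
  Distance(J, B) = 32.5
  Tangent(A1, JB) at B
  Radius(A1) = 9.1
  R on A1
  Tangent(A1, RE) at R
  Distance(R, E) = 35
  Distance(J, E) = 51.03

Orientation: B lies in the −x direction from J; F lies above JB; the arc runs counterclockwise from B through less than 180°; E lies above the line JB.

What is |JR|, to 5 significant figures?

25.270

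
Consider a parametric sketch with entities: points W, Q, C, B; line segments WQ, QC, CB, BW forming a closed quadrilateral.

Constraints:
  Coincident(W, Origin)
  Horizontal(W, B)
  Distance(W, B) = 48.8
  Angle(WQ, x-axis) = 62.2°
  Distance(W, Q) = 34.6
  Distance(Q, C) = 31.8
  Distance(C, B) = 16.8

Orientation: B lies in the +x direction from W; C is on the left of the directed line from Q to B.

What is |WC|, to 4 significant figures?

47.38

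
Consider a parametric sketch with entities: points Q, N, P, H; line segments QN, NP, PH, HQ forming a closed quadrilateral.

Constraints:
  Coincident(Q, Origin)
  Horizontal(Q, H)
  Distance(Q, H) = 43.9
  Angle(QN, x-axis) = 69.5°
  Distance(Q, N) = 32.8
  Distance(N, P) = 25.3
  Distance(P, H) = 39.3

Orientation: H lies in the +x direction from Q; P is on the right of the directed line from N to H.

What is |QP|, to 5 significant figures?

8.0603

Q is at the origin; Q and H share the same y with |QH| = 43.9 and H in +x, so H = (43.9, 0). QN runs at 69.5° with |QN| = 32.8, so N = (11.487, 30.723). P is determined by |NP| = 25.3 and |PH| = 39.3 together: it lies at the intersection of circle(N, 25.3) and circle(H, 39.3). With |NH| = 44.660, the foot of the radical line on NH is 12.205 from N and the perpendicular offset is √(25.3² − 12.205²) = 22.162. Taking the right-of-NH solution: P = (5.0990, 6.2425).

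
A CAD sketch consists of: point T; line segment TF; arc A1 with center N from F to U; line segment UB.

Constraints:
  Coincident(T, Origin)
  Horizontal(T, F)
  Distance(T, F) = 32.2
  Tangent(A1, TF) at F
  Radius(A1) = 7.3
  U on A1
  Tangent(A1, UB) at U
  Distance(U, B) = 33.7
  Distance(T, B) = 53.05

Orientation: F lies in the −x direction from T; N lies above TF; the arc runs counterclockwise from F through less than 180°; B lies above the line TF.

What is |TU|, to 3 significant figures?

26.6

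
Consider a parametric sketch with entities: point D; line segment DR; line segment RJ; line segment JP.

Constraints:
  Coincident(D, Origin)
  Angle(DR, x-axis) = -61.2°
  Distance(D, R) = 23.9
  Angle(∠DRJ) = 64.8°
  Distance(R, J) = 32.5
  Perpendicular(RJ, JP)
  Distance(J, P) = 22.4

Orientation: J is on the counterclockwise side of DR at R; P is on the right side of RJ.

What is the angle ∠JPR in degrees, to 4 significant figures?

55.42°

D is at the origin; DR runs at -61.2° with length 23.9, so R = 23.9·(cos -61.2°, sin -61.2°) = (11.51, -20.94). ∠DRJ = 64.8°, so RJ runs at -61.2° + (180° − 64.8°) = 54.00° from the x-axis; with |RJ| = 32.5, J = R + 32.5·(cos 54.00°, sin 54.00°) = (30.62, 5.349). RJ ⟂ JP; with |JP| = 22.4 on the right of RJ, P = J + 22.4·(0.8090, -0.5878) = (48.74, -7.817). Then cos ∠JPR = PJ·PR / (|PJ||PR|), giving 55.42°.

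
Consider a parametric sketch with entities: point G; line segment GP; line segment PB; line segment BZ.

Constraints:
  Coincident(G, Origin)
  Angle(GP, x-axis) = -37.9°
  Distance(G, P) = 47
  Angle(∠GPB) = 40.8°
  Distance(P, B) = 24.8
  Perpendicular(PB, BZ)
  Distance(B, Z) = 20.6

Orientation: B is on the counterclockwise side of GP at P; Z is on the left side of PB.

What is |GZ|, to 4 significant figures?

14.78

G is at the origin; GP runs at -37.9° with length 47.0, so P = 47.0·(cos -37.9°, sin -37.9°) = (37.09, -28.87). ∠GPB = 40.8°, so PB runs at -37.9° + (180° − 40.8°) = 101.3° from the x-axis; with |PB| = 24.8, B = P + 24.8·(cos 101.3°, sin 101.3°) = (32.23, -4.552). PB is perpendicular to BZ; with |BZ| = 20.6 on the left of PB, Z = B + 20.6·(-0.9806, -0.1959) = (12.03, -8.589). Then |GZ| = |Z − G| = 14.78.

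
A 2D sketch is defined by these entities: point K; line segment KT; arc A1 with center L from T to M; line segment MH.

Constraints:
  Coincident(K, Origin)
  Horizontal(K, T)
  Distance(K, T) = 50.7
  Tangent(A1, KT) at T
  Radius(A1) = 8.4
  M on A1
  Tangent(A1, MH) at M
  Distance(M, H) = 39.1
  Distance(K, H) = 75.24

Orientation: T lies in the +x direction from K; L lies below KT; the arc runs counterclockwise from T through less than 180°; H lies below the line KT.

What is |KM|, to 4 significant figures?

44.52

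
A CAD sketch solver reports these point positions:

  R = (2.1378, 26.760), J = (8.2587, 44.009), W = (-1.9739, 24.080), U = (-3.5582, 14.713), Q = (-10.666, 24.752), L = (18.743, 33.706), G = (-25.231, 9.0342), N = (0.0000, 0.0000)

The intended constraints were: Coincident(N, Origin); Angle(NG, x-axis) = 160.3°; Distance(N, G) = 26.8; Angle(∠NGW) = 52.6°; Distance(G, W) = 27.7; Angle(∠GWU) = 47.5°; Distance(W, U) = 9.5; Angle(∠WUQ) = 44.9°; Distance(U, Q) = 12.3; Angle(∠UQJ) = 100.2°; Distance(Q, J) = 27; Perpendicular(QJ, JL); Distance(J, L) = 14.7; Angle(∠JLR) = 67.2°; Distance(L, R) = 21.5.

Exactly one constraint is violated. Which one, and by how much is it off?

Distance(L, R) = 21.5 — off by 3.50.

N = (0.00, 0.00) ✓; NG at 160.3° ✓; |NG| = 26.80 ✓; ∠NGW = 52.60° ✓; |GW| = 27.70 ✓; ∠GWU = 47.50° ✓; |WU| = 9.500 ✓; ∠WUQ = 44.90° ✓; |UQ| = 12.30 ✓; ∠UQJ = 100.2° ✓; |QJ| = 27.00 ✓; ∠(QJ, JL) = 90.00° ✓; |JL| = 14.70 ✓; ∠JLR = 67.20° ✓; |LR| = 18.00 ✗.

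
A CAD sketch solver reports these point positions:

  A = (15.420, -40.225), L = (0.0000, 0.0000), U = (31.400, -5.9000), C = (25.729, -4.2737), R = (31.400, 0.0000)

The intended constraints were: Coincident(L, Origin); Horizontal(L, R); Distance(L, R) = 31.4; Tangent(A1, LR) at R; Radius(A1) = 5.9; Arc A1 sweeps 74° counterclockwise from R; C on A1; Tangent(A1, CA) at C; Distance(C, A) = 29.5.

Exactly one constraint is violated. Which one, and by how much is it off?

Distance(C, A) = 29.5 — off by 7.90.

L = (0.00, 0.00) ✓; L.y = 0.00, R.y = 0.00 ✓; |LR| = 31.40 ✓; ∠(UR, RL) = 90.00° ✓; |UR| = 5.900 ✓; bearing(U→C) − bearing(U→R) = 74.00° ✓; |UC| = 5.900 ✓; ∠(UC, CA) = 90.00° ✓; |CA| = 37.40 ✗.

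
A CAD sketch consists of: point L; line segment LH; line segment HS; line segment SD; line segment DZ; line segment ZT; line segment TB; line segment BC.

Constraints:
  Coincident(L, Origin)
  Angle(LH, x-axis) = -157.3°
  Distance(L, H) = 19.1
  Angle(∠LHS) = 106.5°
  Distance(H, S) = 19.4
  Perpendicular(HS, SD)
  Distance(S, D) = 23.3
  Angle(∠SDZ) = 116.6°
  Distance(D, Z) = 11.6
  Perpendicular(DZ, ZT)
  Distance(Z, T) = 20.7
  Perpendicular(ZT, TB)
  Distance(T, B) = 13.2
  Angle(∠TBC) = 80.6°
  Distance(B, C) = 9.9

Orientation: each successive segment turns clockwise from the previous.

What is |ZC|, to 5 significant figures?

15.928

L is at the origin; LH runs at -157.3° with length 19.1, so H = (-17.620, -7.3708). ∠LHS = 106.5° gives HS at 129.20° from the x-axis; with |HS| = 19.4, S = (-29.882, 7.6631). HS is perpendicular to SD, so SD runs at 39.200°; with |SD| = 23.3, D = (-11.826, 22.389). ∠SDZ = 116.6° gives DZ at -24.200° from the x-axis; with |DZ| = 11.6, Z = (-1.2450, 17.634). The perpendicularity gives ZT at right angles to DZ, so ZT runs at -114.20°; with |ZT| = 20.7, T = (-9.7305, -1.2466). ZT ⟂ TB, so TB runs at 155.80°; with |TB| = 13.2, B = (-21.770, 4.1644). ∠TBC = 80.6° gives BC at 56.400° from the x-axis; with |BC| = 9.9, C = (-16.292, 12.410). Then |ZC| = |C − Z| = 15.928.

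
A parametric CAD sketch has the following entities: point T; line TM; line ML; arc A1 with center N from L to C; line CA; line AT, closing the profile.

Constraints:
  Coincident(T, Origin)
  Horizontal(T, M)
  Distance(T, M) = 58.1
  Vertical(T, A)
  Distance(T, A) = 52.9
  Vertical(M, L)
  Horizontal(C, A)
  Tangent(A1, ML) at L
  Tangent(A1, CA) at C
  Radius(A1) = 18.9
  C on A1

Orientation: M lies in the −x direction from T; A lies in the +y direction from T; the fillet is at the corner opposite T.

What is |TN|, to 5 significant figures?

51.891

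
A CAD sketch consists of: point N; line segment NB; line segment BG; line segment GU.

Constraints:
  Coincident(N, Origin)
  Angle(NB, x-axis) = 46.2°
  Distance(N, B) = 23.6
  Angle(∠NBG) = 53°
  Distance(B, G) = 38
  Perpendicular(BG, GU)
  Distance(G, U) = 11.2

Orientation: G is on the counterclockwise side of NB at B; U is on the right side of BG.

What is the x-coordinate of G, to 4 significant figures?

-21.40

N is at the origin; NB runs at 46.2° with length 23.6, so B = 23.6·(cos 46.2°, sin 46.2°) = (16.33, 17.03). ∠NBG = 53.0°, so BG runs at 46.2° + (180° − 53.0°) = 173.2° from the x-axis; with |BG| = 38.0, G = B + 38.0·(cos 173.2°, sin 173.2°) = (-21.40, 21.53). So G.x = -21.40.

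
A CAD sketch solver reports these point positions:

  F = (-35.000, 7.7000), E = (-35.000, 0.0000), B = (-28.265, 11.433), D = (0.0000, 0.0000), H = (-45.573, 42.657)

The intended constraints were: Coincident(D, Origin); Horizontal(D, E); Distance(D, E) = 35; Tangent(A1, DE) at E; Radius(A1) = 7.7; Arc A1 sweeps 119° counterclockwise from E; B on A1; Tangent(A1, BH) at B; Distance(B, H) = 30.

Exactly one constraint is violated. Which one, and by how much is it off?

Distance(B, H) = 30 — off by 5.70.

D = (0.00, 0.00) ✓; D.y = 0.00, E.y = 0.00 ✓; |DE| = 35.00 ✓; ∠(FE, ED) = 90.00° ✓; |FE| = 7.700 ✓; bearing(F→B) − bearing(F→E) = 119.0° ✓; |FB| = 7.700 ✓; ∠(FB, BH) = 90.00° ✓; |BH| = 35.70 ✗.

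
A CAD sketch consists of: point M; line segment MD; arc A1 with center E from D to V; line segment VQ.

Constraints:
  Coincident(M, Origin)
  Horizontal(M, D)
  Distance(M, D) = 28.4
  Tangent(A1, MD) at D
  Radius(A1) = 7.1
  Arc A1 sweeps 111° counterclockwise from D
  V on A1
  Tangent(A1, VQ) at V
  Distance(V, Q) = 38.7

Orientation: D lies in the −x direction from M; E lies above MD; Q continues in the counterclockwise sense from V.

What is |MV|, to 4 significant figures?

23.81

A1 meets MD tangentially, so ED is at right angles to MD, so E = D + (0, 7.1) = (-28.40, 7.100). On A1, D sits at bearing -90° from E; a 111° counterclockwise sweep puts V at bearing 21°, so V = E + 7.1·(cos 21°, sin 21°) = (-21.77, 9.644). Then |MV| = |V − M| = 23.81.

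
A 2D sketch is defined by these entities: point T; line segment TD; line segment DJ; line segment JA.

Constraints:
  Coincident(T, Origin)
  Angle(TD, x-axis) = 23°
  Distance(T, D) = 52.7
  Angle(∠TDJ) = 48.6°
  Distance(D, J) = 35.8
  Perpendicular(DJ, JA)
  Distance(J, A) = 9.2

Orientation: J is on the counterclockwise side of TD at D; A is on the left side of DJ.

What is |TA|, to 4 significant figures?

30.35

T is at the origin; TD runs at 23.0° with length 52.7, so D = 52.7·(cos 23.0°, sin 23.0°) = (48.51, 20.59). ∠TDJ = 48.6°, so DJ runs at 23.0° + (180° − 48.6°) = 154.4° from the x-axis; with |DJ| = 35.8, J = D + 35.8·(cos 154.4°, sin 154.4°) = (16.23, 36.06). DJ ⟂ JA; with |JA| = 9.2 on the left of DJ, A = J + 9.2·(-0.4321, -0.9018) = (12.25, 27.76). Then |TA| = |A − T| = 30.35.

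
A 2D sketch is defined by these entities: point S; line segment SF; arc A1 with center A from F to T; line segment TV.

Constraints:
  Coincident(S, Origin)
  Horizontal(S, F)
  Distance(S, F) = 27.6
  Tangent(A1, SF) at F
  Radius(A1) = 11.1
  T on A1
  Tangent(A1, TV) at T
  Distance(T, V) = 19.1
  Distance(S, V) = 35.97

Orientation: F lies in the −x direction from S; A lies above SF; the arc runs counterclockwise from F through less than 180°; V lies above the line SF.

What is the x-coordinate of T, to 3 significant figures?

-16.5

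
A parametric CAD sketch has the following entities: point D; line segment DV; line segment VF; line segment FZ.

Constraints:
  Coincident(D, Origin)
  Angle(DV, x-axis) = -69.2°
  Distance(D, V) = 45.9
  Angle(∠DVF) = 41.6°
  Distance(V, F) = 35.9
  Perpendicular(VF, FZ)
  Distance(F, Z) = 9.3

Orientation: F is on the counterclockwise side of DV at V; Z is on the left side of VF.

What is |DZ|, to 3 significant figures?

21.2

D is at the origin; DV runs at -69.2° with length 45.9, so V = 45.9·(cos -69.2°, sin -69.2°) = (16.3, -42.9). ∠DVF = 41.6°, so VF runs at -69.2° + (180° − 41.6°) = 69.2° from the x-axis; with |VF| = 35.9, F = V + 35.9·(cos 69.2°, sin 69.2°) = (29.0, -9.35). The perpendicularity gives FZ at right angles to VF; with |FZ| = 9.3 on the left of VF, Z = F + 9.3·(-0.935, 0.355) = (20.4, -6.05). Then |DZ| = |Z − D| = 21.2.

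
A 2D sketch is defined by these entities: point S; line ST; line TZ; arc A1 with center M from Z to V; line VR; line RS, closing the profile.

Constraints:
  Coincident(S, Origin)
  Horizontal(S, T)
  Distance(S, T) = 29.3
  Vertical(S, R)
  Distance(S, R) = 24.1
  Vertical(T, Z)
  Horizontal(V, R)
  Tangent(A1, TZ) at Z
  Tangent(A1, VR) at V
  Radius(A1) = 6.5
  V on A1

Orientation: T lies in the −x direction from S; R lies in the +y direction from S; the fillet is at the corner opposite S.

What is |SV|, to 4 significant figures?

33.18

The virtual corner opposite S is at (-29.30, 24.10). Since A1 is tangent to TZ there, MZ ⟂ TZ and tangency of A1 to VR means the radius MV is perpendicular to VR, with radius 6.5, so the center M sits 6.5 in from both sides at M = (-22.80, 17.60). That places the tangent points at Z = (-29.30, 17.60) on TZ and V = (-22.80, 24.10) on VR. Then |SV| = |V − S| = 33.18.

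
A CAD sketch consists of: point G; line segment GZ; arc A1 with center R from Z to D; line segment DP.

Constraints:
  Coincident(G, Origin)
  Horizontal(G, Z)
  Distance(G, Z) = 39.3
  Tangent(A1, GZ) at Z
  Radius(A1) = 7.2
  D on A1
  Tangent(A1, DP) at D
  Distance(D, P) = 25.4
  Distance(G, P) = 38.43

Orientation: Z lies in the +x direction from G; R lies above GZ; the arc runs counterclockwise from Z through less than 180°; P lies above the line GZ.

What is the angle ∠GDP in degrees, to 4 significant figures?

57.03°

G is at the origin; GZ is horizontal with |GZ| = 39.3 and Z on the +x side, so Z = (39.30, 0.000). Since A1 is tangent to GZ there, RZ ⟂ GZ, so R = Z + (0, 7.2) = (39.30, 7.200). Since RD ⟂ DP (tangency), |RP| = √(7.2² + 25.4²) = 26.40 regardless of where D sits on A1. So P lies on both circle(G, 38.43) and circle(R, 26.40); the above-GZ intersection is P = (24.86, 29.30). D is the foot of the tangent from P: D = (44.03, 12.63).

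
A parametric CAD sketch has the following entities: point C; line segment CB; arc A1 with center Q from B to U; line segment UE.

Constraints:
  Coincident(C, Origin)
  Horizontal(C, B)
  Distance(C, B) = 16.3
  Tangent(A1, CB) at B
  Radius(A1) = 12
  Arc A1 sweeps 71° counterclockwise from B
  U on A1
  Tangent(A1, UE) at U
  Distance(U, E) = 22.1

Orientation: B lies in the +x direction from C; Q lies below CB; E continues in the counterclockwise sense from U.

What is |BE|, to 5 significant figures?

34.411

On A1, B sits at bearing 90° from Q; a 71° counterclockwise sweep puts U at bearing 161°, so U = Q + 12.0·(cos 161°, sin 161°) = (4.9538, -8.0932). Since A1 is tangent to UE there, QU ⟂ UE, so UE runs along (−sin 161°, cos 161°); with |UE| = 22.1, E = (-2.2413, -28.989). Then |BE| = |E − B| = 34.411.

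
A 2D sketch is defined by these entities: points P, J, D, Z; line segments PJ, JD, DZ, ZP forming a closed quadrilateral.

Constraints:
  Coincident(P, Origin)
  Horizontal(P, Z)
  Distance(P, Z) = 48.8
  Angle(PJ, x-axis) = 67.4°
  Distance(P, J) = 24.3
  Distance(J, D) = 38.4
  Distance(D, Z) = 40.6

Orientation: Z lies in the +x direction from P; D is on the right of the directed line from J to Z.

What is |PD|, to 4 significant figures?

19.60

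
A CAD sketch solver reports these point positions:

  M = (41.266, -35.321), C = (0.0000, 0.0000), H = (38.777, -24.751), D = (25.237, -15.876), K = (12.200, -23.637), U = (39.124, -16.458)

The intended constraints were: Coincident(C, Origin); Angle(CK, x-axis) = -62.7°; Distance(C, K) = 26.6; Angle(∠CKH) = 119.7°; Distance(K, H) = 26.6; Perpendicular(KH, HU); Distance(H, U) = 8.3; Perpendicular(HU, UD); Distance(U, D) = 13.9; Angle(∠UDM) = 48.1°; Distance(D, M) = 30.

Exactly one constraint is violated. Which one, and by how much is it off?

Distance(D, M) = 30 — off by 4.80.

C = (0.00, 0.00) ✓; CK at -62.70° ✓; |CK| = 26.60 ✓; ∠CKH = 119.7° ✓; |KH| = 26.60 ✓; ∠(KH, HU) = 90.00° ✓; |HU| = 8.300 ✓; ∠(HU, UD) = 90.00° ✓; |UD| = 13.90 ✓; ∠UDM = 48.10° ✓; |DM| = 25.20 ✗.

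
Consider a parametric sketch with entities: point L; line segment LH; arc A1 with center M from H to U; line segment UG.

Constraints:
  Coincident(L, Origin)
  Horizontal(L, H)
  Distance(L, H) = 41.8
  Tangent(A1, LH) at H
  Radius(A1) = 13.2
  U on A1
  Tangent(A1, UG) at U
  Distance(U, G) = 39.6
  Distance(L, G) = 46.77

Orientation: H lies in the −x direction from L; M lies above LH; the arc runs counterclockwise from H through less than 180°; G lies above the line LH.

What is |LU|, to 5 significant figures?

30.717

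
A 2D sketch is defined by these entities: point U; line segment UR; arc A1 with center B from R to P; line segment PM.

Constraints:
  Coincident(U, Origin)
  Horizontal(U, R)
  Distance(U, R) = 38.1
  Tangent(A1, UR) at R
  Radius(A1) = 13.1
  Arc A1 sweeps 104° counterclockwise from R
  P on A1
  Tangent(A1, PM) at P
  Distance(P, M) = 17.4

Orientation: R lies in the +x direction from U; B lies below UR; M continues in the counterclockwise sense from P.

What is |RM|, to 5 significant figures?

34.225

On A1, R sits at bearing 90° from B; a 104° counterclockwise sweep puts P at bearing 194°, so P = B + 13.1·(cos 194°, sin 194°) = (25.389, -16.269). A1 meets PM tangentially, so BP is at right angles to PM, so PM runs along (−sin 194°, cos 194°); with |PM| = 17.4, M = (29.599, -33.152). Then |RM| = |M − R| = 34.225.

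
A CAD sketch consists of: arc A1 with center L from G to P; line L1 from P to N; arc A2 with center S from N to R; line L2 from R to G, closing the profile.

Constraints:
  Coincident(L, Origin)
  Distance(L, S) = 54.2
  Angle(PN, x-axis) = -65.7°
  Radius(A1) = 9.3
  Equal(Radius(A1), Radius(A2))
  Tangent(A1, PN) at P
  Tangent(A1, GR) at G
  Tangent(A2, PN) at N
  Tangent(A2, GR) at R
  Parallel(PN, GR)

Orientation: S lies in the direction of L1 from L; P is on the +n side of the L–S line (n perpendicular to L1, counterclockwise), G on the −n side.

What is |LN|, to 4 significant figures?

54.99

The slot axis is L1's direction at -65.7°, so u = (cos -65.7°, sin -65.7°) = (0.4115, -0.9114) and n = (−sin -65.7°, cos -65.7°) = (0.9114, 0.4115). L is at the origin and S lies 54.2 along u from L, so S = 54.2·u = (22.30, -49.40). Tangency of A1 to both parallel lines with radius 9.3 puts P and G at L ± 9.3·n: P = (8.476, 3.827), G = (-8.476, -3.827). Equal radii place N and R the same way about S: N = S + 9.3·n = (30.78, -45.57), R = S − 9.3·n = (13.83, -53.23). Then |LN| = |N − L| = 54.99.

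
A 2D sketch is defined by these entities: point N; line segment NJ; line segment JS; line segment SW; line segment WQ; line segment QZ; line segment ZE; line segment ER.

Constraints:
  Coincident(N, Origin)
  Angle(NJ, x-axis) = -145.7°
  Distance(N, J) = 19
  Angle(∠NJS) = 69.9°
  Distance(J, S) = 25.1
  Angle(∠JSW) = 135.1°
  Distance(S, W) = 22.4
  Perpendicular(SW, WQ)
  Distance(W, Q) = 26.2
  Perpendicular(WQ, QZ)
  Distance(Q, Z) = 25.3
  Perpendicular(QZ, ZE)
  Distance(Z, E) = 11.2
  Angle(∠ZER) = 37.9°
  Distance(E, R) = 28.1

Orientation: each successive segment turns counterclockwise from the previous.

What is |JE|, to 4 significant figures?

15.13

WQ is perpendicular to QZ, so QZ runs at -170.7°; with |QZ| = 25.3, Z = (-2.383, 0.06869). QZ is perpendicular to ZE, so ZE runs at -80.70°; with |ZE| = 11.2, E = (-0.5730, -10.98). Then |JE| = |E − J| = 15.13.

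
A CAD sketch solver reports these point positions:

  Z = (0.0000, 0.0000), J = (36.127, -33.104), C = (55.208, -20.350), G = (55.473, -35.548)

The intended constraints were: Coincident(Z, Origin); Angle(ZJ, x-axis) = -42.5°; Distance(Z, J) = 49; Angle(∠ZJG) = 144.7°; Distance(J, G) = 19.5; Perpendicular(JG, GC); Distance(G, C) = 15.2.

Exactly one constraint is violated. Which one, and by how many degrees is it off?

Perpendicular(JG, GC) — off by 8.20°.

Z = (0.00, 0.00) ✓; ZJ at -42.50° ✓; |ZJ| = 49.00 ✓; ∠ZJG = 144.7° ✓; |JG| = 19.50 ✓; ∠(JG, GC) = 98.20° ✗; |GC| = 15.20 ✓.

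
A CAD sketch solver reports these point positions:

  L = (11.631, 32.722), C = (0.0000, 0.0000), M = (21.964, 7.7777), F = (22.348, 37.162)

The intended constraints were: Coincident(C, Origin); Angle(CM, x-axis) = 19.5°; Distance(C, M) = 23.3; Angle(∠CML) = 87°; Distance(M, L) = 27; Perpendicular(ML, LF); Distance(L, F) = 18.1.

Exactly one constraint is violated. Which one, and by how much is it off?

Distance(L, F) = 18.1 — off by 6.50.

C = (0.00, 0.00) ✓; CM at 19.50° ✓; |CM| = 23.30 ✓; ∠CML = 87.00° ✓; |ML| = 27.00 ✓; ∠(ML, LF) = 90.00° ✓; |LF| = 11.60 ✗.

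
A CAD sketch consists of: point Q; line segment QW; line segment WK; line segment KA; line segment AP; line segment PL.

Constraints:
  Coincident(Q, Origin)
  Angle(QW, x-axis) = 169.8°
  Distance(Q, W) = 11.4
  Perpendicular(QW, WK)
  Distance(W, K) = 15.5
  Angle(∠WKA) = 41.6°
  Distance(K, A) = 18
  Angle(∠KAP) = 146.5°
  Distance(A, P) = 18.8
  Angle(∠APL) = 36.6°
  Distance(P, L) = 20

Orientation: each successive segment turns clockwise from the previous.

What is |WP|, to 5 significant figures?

22.086

∠WKA = 41.6° gives KA at -58.600° from the x-axis; with |KA| = 18.0, A = (0.90316, 1.9099). ∠KAP = 146.5° gives AP at -92.100° from the x-axis; with |AP| = 18.8, P = (0.21426, -16.877). Then |WP| = |P − W| = 22.086.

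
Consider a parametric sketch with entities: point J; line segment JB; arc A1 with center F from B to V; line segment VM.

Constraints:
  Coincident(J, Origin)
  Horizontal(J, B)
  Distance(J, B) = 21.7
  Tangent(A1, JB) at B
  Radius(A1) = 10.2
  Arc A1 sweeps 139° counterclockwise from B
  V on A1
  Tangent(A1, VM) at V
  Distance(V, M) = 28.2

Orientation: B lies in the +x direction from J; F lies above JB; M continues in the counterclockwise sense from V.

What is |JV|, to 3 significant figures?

33.6

J is at the origin; JB is horizontal with |JB| = 21.7 and B on the +x side, so B = (21.7, 0.00). Since A1 is tangent to JB there, FB ⟂ JB, so F = B + (0, 10.2) = (21.7, 10.2). On A1, B sits at bearing -90° from F; a 139° counterclockwise sweep puts V at bearing 49°, so V = F + 10.2·(cos 49°, sin 49°) = (28.4, 17.9). Then |JV| = |V − J| = 33.6.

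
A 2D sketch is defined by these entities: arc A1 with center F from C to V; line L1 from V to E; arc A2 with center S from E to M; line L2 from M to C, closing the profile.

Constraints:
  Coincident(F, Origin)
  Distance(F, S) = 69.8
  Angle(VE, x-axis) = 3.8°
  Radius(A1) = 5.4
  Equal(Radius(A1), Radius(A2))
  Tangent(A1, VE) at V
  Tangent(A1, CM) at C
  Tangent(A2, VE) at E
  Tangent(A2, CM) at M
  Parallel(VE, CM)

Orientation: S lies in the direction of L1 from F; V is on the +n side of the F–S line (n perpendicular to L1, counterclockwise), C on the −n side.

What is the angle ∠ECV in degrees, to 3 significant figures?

81.2°

The slot axis is L1's direction at 3.8°, so u = (cos 3.8°, sin 3.8°) = (0.998, 0.0663) and n = (−sin 3.8°, cos 3.8°) = (-0.0663, 0.998). F is at the origin and S lies 69.8 along u from F, so S = 69.8·u = (69.6, 4.63). Tangency of A1 to both parallel lines with radius 5.4 puts V and C at F ± 5.4·n: V = (-0.358, 5.39), C = (0.358, -5.39). Equal radii place E and M the same way about S: E = S + 5.4·n = (69.3, 10.0), M = S − 5.4·n = (70.0, -0.762). Then cos ∠ECV = CE·CV / (|CE||CV|), giving 81.2°.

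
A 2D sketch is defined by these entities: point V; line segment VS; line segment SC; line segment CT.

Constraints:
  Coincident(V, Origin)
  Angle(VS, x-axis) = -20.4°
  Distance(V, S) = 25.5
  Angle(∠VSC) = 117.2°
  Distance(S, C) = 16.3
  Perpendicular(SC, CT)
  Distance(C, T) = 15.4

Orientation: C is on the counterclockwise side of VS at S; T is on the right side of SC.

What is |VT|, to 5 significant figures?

47.240

V is at the origin; VS runs at -20.4° with length 25.5, so S = 25.5·(cos -20.4°, sin -20.4°) = (23.901, -8.8886). ∠VSC = 117.2°, so SC runs at -20.4° + (180° − 117.2°) = 42.400° from the x-axis; with |SC| = 16.3, C = S + 16.3·(cos 42.400°, sin 42.400°) = (35.938, 2.1025). SC ⟂ CT; with |CT| = 15.4 on the right of SC, T = C + 15.4·(0.67430, -0.73846) = (46.322, -9.2697). Then |VT| = |T − V| = 47.240.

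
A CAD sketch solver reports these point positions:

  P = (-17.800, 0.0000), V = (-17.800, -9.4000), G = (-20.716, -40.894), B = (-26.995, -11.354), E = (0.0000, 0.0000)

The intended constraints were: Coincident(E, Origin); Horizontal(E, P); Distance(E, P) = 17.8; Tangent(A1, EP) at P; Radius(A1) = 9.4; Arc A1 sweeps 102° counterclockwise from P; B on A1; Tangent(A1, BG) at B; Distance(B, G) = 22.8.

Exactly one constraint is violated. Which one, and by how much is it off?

Distance(B, G) = 22.8 — off by 7.40.

E = (0.00, 0.00) ✓; E.y = 0.00, P.y = 0.00 ✓; |EP| = 17.80 ✓; ∠(VP, PE) = 90.00° ✓; |VP| = 9.400 ✓; bearing(V→B) − bearing(V→P) = 102.0° ✓; |VB| = 9.400 ✓; ∠(VB, BG) = 90.00° ✓; |BG| = 30.20 ✗.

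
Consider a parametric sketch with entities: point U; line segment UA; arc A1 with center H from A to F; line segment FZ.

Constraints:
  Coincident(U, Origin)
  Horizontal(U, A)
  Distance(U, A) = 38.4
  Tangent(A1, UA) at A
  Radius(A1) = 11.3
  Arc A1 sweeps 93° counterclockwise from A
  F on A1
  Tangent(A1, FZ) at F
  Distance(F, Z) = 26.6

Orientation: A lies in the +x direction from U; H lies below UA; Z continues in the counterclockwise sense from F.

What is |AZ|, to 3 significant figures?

39.7

U is at the origin; U and A share the same y with |UA| = 38.4 and A on the +x side, so A = (38.4, 0.00). Since A1 is tangent to UA there, HA ⟂ UA, so H = A + (0, -11.3) = (38.4, -11.3). On A1, A sits at bearing 90° from H; a 93° counterclockwise sweep puts F at bearing 183°, so F = H + 11.3·(cos 183°, sin 183°) = (27.1, -11.9). A1 meets FZ tangentially, so HF is at right angles to FZ, so FZ runs along (−sin 183°, cos 183°); with |FZ| = 26.6, Z = (28.5, -38.5). Then |AZ| = |Z − A| = 39.7.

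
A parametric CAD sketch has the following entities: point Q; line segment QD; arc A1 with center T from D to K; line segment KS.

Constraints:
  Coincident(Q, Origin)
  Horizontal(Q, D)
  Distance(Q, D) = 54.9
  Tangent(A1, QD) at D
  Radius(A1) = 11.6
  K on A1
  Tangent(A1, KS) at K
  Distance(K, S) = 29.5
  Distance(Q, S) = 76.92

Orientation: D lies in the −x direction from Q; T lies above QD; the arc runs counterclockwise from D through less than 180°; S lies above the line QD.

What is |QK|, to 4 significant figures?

49.67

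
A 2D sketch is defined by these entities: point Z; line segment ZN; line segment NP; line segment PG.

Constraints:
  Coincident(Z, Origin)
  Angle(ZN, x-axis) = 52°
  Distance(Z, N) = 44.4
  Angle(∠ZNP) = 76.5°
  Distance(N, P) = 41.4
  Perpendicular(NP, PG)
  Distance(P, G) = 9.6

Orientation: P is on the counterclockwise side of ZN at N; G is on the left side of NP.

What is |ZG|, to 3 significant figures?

45.7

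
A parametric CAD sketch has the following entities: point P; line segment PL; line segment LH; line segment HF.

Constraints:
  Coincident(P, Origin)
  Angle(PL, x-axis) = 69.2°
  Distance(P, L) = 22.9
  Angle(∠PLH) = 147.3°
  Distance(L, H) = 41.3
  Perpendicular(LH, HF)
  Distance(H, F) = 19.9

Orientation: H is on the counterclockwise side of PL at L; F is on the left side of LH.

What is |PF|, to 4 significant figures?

61.04

P is at the origin; PL runs at 69.2° with length 22.9, so L = 22.9·(cos 69.2°, sin 69.2°) = (8.132, 21.41). ∠PLH = 147.3°, so LH runs at 69.2° + (180° − 147.3°) = 101.9° from the x-axis; with |LH| = 41.3, H = L + 41.3·(cos 101.9°, sin 101.9°) = (-0.3843, 61.82). LH is perpendicular to HF; with |HF| = 19.9 on the left of LH, F = H + 19.9·(-0.9785, -0.2062) = (-19.86, 57.72). Then |PF| = |F − P| = 61.04.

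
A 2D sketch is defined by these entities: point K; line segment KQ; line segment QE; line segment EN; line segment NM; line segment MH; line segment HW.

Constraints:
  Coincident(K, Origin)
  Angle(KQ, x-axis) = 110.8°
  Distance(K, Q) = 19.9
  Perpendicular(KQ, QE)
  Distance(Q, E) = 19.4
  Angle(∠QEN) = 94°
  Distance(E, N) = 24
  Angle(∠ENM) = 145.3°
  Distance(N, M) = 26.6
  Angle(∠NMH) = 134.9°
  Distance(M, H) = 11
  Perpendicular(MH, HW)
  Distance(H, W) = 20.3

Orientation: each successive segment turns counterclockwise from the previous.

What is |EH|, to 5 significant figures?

54.414

K is at the origin; KQ runs at 110.8° with length 19.9, so Q = (-7.0666, 18.603). KQ is perpendicular to QE, so QE runs at -159.20°; with |QE| = 19.4, E = (-25.202, 11.714). ∠QEN = 94.0° gives EN at -73.200° from the x-axis; with |EN| = 24.0, N = (-18.265, -11.262). ∠ENM = 145.3° gives NM at -38.500° from the x-axis; with |NM| = 26.6, M = (2.5519, -27.821). ∠NMH = 134.9° gives MH at 6.6000° from the x-axis; with |MH| = 11.0, H = (13.479, -26.556). Then |EH| = |H − E| = 54.414.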